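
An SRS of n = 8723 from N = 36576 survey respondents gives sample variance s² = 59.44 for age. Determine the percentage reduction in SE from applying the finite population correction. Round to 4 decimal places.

f = n/N = 8723/36576 = 0.23848972.
SE_no-fpc = √(s²/n) = 0.082547983; SE_fpc = √((1−f)s²/n) = 0.072035131.
Ratio = √(1−f) = 0.87264556. Reduction = 100·(1 − 0.87264556) = 12.7354%.

12.7354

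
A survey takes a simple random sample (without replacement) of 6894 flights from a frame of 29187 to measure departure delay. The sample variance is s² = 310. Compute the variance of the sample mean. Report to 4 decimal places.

0.0343

Under SRS without replacement, Var(ȳ) = (1 − f)·s²/n with f = n/N = 6894/29187 = 0.23620105.
Var(ȳ) = (1 − 0.23620105)·310/6894 = 0.76379895·0.044966638 = 0.034345471.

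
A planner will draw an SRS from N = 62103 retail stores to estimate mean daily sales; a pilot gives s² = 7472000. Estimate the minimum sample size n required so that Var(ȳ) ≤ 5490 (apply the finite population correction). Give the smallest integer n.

Without fpc, n₀ = s²/D = 7472000/5490 = 1361.0200.
With fpc, (1 − n/N)·s²/n ≤ D requires n ≥ n₀/(1 + n₀/N) = 1361.0200/(1 + 1361.0200/62103) = 1331.8322.
Rounding up, n = 1332.

1332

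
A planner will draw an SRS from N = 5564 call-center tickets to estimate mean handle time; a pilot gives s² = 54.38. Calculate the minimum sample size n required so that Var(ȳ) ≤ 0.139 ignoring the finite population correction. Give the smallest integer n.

Without fpc, n₀ = s²/D = 54.38/0.139 = 391.2230.
Rounding up, n = 392.

392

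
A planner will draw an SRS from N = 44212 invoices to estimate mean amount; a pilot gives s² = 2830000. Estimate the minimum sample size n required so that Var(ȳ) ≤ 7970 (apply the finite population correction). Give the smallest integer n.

Without fpc, n₀ = s²/D = 2830000/7970 = 355.0816.
With fpc, (1 − n/N)·s²/n ≤ D requires n ≥ n₀/(1 + n₀/N) = 355.0816/(1 + 355.0816/44212) = 352.2525.
Rounding up, n = 353.

353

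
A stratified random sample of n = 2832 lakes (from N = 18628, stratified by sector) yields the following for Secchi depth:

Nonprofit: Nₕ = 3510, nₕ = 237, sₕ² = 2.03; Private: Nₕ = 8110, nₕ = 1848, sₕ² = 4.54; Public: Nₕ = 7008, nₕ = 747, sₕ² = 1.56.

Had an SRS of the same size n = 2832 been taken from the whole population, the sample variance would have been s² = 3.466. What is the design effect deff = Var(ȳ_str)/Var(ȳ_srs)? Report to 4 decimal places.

Var(ȳ_str) = Σ Wₕ²(1−fₕ)sₕ²/nₕ with Wₕ = Nₕ/18628:
  Nonprofit: (3510/18628)²·(1−237/3510)·2.03/237 = 2.8357527 × 10^-4
  Private: (8110/18628)²·(1−1848/8110)·4.54/1848 = 3.5954673 × 10^-4
  Public: (7008/18628)²·(1−747/7008)·1.56/747 = 2.6406408 × 10^-4
  → Var(ȳ_str) = 9.0718608 × 10^-4.
Var(ȳ_srs) = (1 − 2832/18628)·3.466/2832 = 0.0010378061.
deff = (9.0718608 × 10^-4) / 0.0010378061 = 0.8741.

0.8741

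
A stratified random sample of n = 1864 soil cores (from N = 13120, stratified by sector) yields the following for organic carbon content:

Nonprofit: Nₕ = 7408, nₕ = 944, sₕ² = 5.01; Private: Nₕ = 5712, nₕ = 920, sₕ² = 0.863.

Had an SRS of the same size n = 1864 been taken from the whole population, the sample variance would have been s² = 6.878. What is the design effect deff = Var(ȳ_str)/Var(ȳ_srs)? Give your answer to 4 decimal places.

0.5135

Var(ȳ_str) = Σ Wₕ²(1−fₕ)sₕ²/nₕ with Wₕ = Nₕ/13120:
  Nonprofit: (7408/13120)²·(1−944/7408)·5.01/944 = 0.0014763876
  Private: (5712/13120)²·(1−920/5712)·0.863/920 = 1.4916272 × 10^-4
  → Var(ȳ_str) = 0.0016255503.
Var(ȳ_srs) = (1 − 1864/13120)·6.878/1864 = 0.0031656764.
deff = 0.0016255503 / 0.0031656764 = 0.5135.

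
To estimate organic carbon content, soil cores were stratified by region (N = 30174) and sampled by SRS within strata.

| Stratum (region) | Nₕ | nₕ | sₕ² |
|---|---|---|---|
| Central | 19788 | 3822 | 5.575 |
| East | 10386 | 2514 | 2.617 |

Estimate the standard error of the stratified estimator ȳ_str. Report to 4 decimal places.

0.0245

Var(ȳ_str) = Σₕ Wₕ²(1 − fₕ)sₕ²/nₕ with Wₕ = Nₕ/N, N = 30174.
Central: Wₕ = 0.65579638; term = 0.65579638²·(1 − 0.19314736)·5.575/3822 = 5.0615839 × 10^-4.
East: Wₕ = 0.34420362; term = 0.34420362²·(1 − 0.24205661)·2.617/2514 = 9.3477283 × 10^-5.
Sum = 5.9963567 × 10^-4.
SE = √(5.9963567 × 10^-4) = 0.0245.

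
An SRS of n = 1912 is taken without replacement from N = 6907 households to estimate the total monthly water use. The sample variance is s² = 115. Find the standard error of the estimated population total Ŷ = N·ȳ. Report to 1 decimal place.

Var(Ŷ) = N²·Var(ȳ) = N²·(1 − n/N)·s²/n.
f = 1912/6907 = 0.27682062; Var(ȳ) = 0.72317938·115/1912 = 0.043496668.
Var(Ŷ) = 6907² · 0.043496668 = 2.0750803 × 10^6.
SE(Ŷ) = √(2.0750803 × 10^6) = 1440.5.

1440.5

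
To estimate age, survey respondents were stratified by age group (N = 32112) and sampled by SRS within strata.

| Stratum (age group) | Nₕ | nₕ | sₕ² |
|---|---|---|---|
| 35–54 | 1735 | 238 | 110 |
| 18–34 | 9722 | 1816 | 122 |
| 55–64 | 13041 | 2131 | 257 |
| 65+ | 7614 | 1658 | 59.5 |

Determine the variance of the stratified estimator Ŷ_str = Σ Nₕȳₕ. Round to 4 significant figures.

2.515 × 10^7

Var(Ŷ_str) = Σₕ Nₕ²(1 − fₕ)sₕ²/nₕ.
35–54: 1735²·(1 − 238/1735)·110/238 = 1.2004305 × 10^6.
18–34: 9722²·(1 − 1816/9722)·122/1816 = 5.1636454 × 10^6.
55–64: 13041²·(1 − 2131/13041)·257/2131 = 1.7158737 × 10^7.
65+: 7614²·(1 − 1658/7614)·59.5/1658 = 1.6274213 × 10^6.
Sum = 2.5150234 × 10^7.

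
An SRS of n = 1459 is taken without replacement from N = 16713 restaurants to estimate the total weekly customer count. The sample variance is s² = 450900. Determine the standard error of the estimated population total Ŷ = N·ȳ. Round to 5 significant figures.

Var(Ŷ) = N²·Var(ȳ) = N²·(1 − n/N)·s²/n.
f = 1459/16713 = 0.08729731; Var(ȳ) = 0.91270269·450900/1459 = 282.06829.
Var(Ŷ) = 16713² · 282.06829 = 7.8788547 × 10^10.
SE(Ŷ) = √(7.8788547 × 10^10) = 280690.

280690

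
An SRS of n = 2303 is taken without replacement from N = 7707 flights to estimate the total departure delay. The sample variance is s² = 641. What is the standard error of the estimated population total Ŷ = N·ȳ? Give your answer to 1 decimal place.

Var(Ŷ) = N²·Var(ȳ) = N²·(1 − n/N)·s²/n.
f = 2303/7707 = 0.29881926; Var(ȳ) = 0.70118074·641/2303 = 0.19516147.
Var(Ŷ) = 7707² · 0.19516147 = 1.1592172 × 10^7.
SE(Ŷ) = √(1.1592172 × 10^7) = 3404.7.

3404.7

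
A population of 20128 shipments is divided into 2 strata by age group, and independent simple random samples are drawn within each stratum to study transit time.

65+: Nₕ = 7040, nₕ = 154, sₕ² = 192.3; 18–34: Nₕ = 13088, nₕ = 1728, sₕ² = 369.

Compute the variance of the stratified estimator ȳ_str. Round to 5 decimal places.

Var(ȳ_str) = Σₕ Wₕ²(1 − fₕ)sₕ²/nₕ with Wₕ = Nₕ/N, N = 20128.
65+: Wₕ = 0.34976153; term = 0.34976153²·(1 − 0.02187500)·192.3/154 = 0.14941596.
18–34: Wₕ = 0.65023847; term = 0.65023847²·(1 − 0.13202934)·369/1728 = 0.07836696.
Sum = 0.22778292.

0.22778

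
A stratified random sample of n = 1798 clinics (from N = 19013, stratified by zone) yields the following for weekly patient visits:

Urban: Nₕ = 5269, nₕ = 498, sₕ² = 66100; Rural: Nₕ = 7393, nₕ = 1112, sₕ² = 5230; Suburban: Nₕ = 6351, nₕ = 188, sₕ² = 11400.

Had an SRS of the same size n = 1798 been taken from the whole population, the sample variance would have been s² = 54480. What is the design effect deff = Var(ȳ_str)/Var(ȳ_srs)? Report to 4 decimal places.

Var(ȳ_str) = Σ Wₕ²(1−fₕ)sₕ²/nₕ with Wₕ = Nₕ/19013:
  Urban: (5269/19013)²·(1−498/5269)·66100/498 = 9.2301431
  Rural: (7393/19013)²·(1−1112/7393)·5230/1112 = 0.60415045
  Suburban: (6351/19013)²·(1−188/6351)·11400/188 = 6.5656841
  → Var(ȳ_str) = 16.399978.
Var(ȳ_srs) = (1 − 1798/19013)·54480/1798 = 27.434926.
deff = 16.399978 / 27.434926 = 0.5978.

0.5978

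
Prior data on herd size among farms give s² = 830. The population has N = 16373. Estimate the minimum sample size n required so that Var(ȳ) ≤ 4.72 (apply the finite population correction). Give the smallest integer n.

174

Without fpc, n₀ = s²/D = 830/4.72 = 175.8475.
With fpc, (1 − n/N)·s²/n ≤ D requires n ≥ n₀/(1 + n₀/N) = 175.8475/(1 + 175.8475/16373) = 173.9790.
Rounding up, n = 174.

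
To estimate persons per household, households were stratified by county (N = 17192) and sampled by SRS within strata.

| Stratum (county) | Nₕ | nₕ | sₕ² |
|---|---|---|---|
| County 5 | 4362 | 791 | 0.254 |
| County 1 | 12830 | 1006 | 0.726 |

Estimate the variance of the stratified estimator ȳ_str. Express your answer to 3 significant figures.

3.87 × 10^-4

Var(ȳ_str) = Σₕ Wₕ²(1 − fₕ)sₕ²/nₕ with Wₕ = Nₕ/N, N = 17192.
County 5: Wₕ = 0.25372266; term = 0.25372266²·(1 − 0.18133884)·0.254/791 = 1.6923101 × 10^-5.
County 1: Wₕ = 0.74627734; term = 0.74627734²·(1 − 0.07840998)·0.726/1006 = 3.7040506 × 10^-4.
Sum = 3.8732816 × 10^-4.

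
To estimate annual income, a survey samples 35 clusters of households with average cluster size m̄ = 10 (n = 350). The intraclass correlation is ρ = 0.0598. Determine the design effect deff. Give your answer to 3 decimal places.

deff = 1 + (10 − 1)·0.0598 = 1 + 0.5382 = 1.5382.

1.538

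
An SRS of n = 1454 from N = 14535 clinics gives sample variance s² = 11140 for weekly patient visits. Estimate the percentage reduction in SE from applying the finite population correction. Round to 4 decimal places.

f = n/N = 1454/14535 = 0.10003440.
SE_no-fpc = √(s²/n) = 2.7679637; SE_fpc = √((1−f)s²/n) = 2.6258708.
Ratio = √(1−f) = 0.94866517. Reduction = 100·(1 − 0.94866517) = 5.1335%.

5.1335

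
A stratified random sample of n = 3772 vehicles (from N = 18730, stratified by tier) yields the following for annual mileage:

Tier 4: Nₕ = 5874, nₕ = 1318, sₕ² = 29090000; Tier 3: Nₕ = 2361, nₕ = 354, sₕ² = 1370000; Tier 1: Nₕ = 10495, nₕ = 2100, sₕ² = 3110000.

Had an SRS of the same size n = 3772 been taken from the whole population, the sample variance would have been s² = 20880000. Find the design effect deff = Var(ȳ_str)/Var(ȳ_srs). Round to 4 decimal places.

0.4768

Var(ȳ_str) = Σ Wₕ²(1−fₕ)sₕ²/nₕ with Wₕ = Nₕ/18730:
  Tier 4: (5874/18730)²·(1−1318/5874)·29090000/1318 = 1683.7221
  Tier 3: (2361/18730)²·(1−354/2361)·1370000/354 = 52.273925
  Tier 1: (10495/18730)²·(1−2100/10495)·3110000/2100 = 371.9364
  → Var(ȳ_str) = 2107.9324.
Var(ȳ_srs) = (1 − 3772/18730)·20880000/3772 = 4420.7358.
deff = 2107.9324 / 4420.7358 = 0.4768.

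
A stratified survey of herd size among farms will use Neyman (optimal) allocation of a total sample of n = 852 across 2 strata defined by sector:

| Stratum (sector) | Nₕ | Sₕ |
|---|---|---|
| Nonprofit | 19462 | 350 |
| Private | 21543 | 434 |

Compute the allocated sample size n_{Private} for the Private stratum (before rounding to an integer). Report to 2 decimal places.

Neyman allocation: nₕ = n·NₕSₕ / Σⱼ NⱼSⱼ.
Σ NⱼSⱼ = 19462·350 + 21543·434 = 1.6161362 × 10^7.
n_{Private} = 852·21543·434 / (1.6161362 × 10^7) = 492.90.

492.90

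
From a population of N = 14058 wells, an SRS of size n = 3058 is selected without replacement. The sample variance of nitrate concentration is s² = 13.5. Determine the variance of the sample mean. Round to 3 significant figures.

0.00345

Under SRS without replacement, Var(ȳ) = (1 − f)·s²/n with f = n/N = 3058/14058 = 0.21752739.
Var(ȳ) = (1 − 0.21752739)·13.5/3058 = 0.78247261·0.0044146501 = 0.0034543428.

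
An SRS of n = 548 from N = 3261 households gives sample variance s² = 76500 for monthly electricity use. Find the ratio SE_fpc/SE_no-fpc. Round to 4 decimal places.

f = n/N = 548/3261 = 0.16804661.
SE_no-fpc = √(s²/n) = 11.815183; SE_fpc = √((1−f)s²/n) = 10.776803.
Ratio = √(1−f) = 0.91211479.

0.9121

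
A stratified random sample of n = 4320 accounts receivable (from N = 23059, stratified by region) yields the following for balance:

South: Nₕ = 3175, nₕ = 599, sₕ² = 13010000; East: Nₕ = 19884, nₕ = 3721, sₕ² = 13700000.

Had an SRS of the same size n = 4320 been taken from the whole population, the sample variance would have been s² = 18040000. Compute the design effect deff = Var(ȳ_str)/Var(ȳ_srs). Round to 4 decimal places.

Var(ȳ_str) = Σ Wₕ²(1−fₕ)sₕ²/nₕ with Wₕ = Nₕ/23059:
  South: (3175/23059)²·(1−599/3175)·13010000/599 = 334.08665
  East: (19884/23059)²·(1−3721/19884)·13700000/3721 = 2225.3877
  → Var(ȳ_str) = 2559.4744.
Var(ȳ_srs) = (1 − 4320/23059)·18040000/4320 = 3393.585.
deff = 2559.4744 / 3393.585 = 0.7542.

0.7542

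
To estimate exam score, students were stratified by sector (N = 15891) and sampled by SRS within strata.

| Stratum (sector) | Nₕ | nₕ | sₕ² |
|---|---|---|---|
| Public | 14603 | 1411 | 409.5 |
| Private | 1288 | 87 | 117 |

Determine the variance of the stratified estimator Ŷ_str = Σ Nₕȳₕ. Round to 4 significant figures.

5.799 × 10^7

Var(Ŷ_str) = Σₕ Nₕ²(1 − fₕ)sₕ²/nₕ.
Public: 14603²·(1 − 1411/14603)·409.5/1411 = 5.5908729 × 10^7.
Private: 1288²·(1 − 87/1288)·117/87 = 2.0802977 × 10^6.
Sum = 5.7989027 × 10^7.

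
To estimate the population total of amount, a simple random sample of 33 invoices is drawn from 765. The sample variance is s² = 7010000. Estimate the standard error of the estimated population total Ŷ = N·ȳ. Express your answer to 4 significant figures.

344900

Var(Ŷ) = N²·Var(ȳ) = N²·(1 − n/N)·s²/n.
f = 33/765 = 0.04313725; Var(ȳ) = 0.95686275·7010000/33 = 203260.84.
Var(Ŷ) = 765² · 203260.84 = 1.1895333 × 10^11.
SE(Ŷ) = √(1.1895333 × 10^11) = 344900.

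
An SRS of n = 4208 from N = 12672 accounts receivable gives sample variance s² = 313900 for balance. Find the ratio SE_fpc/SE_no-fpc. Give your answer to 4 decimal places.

0.8173

f = n/N = 4208/12672 = 0.33207071.
SE_no-fpc = √(s²/n) = 8.636898; SE_fpc = √((1−f)s²/n) = 7.0586726.
Ratio = √(1−f) = 0.81726941.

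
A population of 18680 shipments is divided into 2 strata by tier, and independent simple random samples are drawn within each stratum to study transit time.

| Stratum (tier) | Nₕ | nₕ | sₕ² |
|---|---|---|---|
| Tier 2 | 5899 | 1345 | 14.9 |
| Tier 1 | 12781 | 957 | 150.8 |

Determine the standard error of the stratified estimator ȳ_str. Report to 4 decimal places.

Var(ȳ_str) = Σₕ Wₕ²(1 − fₕ)sₕ²/nₕ with Wₕ = Nₕ/N, N = 18680.
Tier 2: Wₕ = 0.31579229; term = 0.31579229²·(1 − 0.22800475)·14.9/1345 = 8.5286769 × 10^-4.
Tier 1: Wₕ = 0.68420771; term = 0.68420771²·(1 − 0.07487677)·150.8/957 = 0.068244069.
Sum = 0.069096937.
SE = √(0.069096937) = 0.2629.

0.2629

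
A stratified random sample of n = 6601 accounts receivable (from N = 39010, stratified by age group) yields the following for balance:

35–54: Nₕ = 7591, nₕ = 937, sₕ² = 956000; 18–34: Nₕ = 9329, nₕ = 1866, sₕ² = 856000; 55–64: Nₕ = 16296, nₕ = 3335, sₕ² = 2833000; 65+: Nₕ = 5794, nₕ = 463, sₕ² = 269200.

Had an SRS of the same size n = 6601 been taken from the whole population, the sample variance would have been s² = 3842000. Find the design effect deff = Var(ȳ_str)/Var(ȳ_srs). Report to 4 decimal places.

Var(ȳ_str) = Σ Wₕ²(1−fₕ)sₕ²/nₕ with Wₕ = Nₕ/39010:
  35–54: (7591/39010)²·(1−937/7591)·956000/937 = 33.864775
  18–34: (9329/39010)²·(1−1866/9329)·856000/1866 = 20.987406
  55–64: (16296/39010)²·(1−3335/16296)·2833000/3335 = 117.90124
  65+: (5794/39010)²·(1−463/5794)·269200/463 = 11.801286
  → Var(ȳ_str) = 184.55471.
Var(ȳ_srs) = (1 − 6601/39010)·3842000/6601 = 483.54546.
deff = 184.55471 / 483.54546 = 0.3817.

0.3817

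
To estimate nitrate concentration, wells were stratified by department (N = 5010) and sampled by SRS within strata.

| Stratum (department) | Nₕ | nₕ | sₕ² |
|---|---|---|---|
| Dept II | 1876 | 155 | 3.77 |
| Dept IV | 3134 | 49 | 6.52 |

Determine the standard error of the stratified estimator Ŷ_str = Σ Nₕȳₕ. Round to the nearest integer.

1168

Var(Ŷ_str) = Σₕ Nₕ²(1 − fₕ)sₕ²/nₕ.
Dept II: 1876²·(1 − 155/1876)·3.77/155 = 78527.787.
Dept IV: 3134²·(1 − 49/3134)·6.52/49 = 1.2864878 × 10^6.
Sum = 1.3650156 × 10^6.
SE = √(1.3650156 × 10^6) = 1168.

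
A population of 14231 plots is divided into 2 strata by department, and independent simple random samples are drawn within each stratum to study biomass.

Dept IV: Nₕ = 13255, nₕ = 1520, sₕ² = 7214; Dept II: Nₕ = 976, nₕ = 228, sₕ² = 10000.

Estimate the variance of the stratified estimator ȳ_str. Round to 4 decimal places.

3.8033

Var(ȳ_str) = Σₕ Wₕ²(1 − fₕ)sₕ²/nₕ with Wₕ = Nₕ/N, N = 14231.
Dept IV: Wₕ = 0.93141733; term = 0.93141733²·(1 − 0.11467371)·7214/1520 = 3.6452267.
Dept II: Wₕ = 0.06858267; term = 0.06858267²·(1 − 0.23360656)·10000/228 = 0.15810505.
Sum = 3.8033318.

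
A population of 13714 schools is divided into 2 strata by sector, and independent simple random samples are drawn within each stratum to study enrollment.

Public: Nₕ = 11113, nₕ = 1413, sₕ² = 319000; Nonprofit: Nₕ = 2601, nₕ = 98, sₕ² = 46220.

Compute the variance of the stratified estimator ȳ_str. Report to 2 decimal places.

Var(ȳ_str) = Σₕ Wₕ²(1 − fₕ)sₕ²/nₕ with Wₕ = Nₕ/N, N = 13714.
Public: Wₕ = 0.81033980; term = 0.81033980²·(1 − 0.12714838)·319000/1413 = 129.39672.
Nonprofit: Wₕ = 0.18966020; term = 0.18966020²·(1 − 0.03767782)·46220/98 = 16.325887.
Sum = 145.72261.

145.72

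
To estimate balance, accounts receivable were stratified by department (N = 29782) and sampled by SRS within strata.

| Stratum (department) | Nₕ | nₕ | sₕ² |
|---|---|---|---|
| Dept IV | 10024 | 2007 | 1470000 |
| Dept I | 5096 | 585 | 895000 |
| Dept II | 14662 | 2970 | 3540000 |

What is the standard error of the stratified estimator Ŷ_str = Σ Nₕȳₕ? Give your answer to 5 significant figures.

Var(Ŷ_str) = Σₕ Nₕ²(1 − fₕ)sₕ²/nₕ.
Dept IV: 10024²·(1 − 2007/10024)·1470000/2007 = 5.8860359 × 10^10.
Dept I: 5096²·(1 − 585/5096)·895000/585 = 3.5169761 × 10^10.
Dept II: 14662²·(1 − 2970/14662)·3540000/2970 = 2.0432845 × 10^11.
Sum = 2.9835857 × 10^11.
SE = √(2.9835857 × 10^11) = 546220.

546220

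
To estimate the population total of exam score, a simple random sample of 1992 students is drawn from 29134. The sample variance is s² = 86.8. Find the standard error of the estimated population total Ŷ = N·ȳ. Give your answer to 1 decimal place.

5870.0

Var(Ŷ) = N²·Var(ȳ) = N²·(1 − n/N)·s²/n.
f = 1992/29134 = 0.06837372; Var(ȳ) = 0.93162628·86.8/1992 = 0.04059496.
Var(Ŷ) = 29134² · 0.04059496 = 3.4456594 × 10^7.
SE(Ŷ) = √(3.4456594 × 10^7) = 5870.0.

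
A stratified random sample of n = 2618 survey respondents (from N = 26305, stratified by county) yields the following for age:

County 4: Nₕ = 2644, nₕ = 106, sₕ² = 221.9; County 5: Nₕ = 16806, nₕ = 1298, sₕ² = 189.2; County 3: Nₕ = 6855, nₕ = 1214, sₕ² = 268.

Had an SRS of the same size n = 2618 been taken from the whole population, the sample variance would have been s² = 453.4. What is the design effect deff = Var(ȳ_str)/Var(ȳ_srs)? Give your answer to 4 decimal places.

0.5613

Var(ȳ_str) = Σ Wₕ²(1−fₕ)sₕ²/nₕ with Wₕ = Nₕ/26305:
  County 4: (2644/26305)²·(1−106/2644)·221.9/106 = 0.020301489
  County 5: (16806/26305)²·(1−1298/16806)·189.2/1298 = 0.054902229
  County 3: (6855/26305)²·(1−1214/6855)·268/1214 = 0.012336815
  → Var(ȳ_str) = 0.087540533.
Var(ȳ_srs) = (1 − 2618/26305)·453.4/2618 = 0.15594937.
deff = 0.087540533 / 0.15594937 = 0.5613.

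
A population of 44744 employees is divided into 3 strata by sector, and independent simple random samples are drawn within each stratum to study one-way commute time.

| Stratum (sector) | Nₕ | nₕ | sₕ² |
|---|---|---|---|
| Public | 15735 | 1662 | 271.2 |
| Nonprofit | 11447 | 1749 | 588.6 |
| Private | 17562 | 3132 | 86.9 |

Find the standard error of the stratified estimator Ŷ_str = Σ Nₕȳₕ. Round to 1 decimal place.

Var(Ŷ_str) = Σₕ Nₕ²(1 − fₕ)sₕ²/nₕ.
Public: 15735²·(1 − 1662/15735)·271.2/1662 = 3.6133672 × 10^7.
Nonprofit: 11447²·(1 − 1749/11447)·588.6/1749 = 3.735978 × 10^7.
Private: 17562²·(1 − 3132/17562)·86.9/3132 = 7.0313437 × 10^6.
Sum = 8.0524796 × 10^7.
SE = √(8.0524796 × 10^7) = 8973.6.

8973.6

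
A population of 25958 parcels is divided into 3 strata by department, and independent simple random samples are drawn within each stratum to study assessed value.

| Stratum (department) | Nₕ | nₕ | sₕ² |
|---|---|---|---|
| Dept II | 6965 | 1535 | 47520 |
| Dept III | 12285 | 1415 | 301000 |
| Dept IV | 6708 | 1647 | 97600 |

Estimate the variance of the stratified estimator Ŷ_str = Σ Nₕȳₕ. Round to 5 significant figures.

Var(Ŷ_str) = Σₕ Nₕ²(1 − fₕ)sₕ²/nₕ.
Dept II: 6965²·(1 − 1535/6965)·47520/1535 = 1.170817 × 10^9.
Dept III: 12285²·(1 − 1415/12285)·301000/1415 = 2.8406306 × 10^10.
Dept IV: 6708²·(1 − 1647/6708)·97600/1647 = 2.0118037 × 10^9.
Sum = 3.1588927 × 10^10.

3.1589 × 10^10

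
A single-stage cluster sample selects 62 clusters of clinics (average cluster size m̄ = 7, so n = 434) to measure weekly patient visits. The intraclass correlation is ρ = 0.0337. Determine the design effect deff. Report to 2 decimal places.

1.20

deff = 1 + (7 − 1)·0.0337 = 1 + 0.2022 = 1.2022.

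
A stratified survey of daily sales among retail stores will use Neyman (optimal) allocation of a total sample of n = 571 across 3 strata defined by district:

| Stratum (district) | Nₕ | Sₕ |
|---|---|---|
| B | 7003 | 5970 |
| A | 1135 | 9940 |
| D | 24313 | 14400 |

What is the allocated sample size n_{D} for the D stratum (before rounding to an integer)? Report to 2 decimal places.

Neyman allocation: nₕ = n·NₕSₕ / Σⱼ NⱼSⱼ.
Σ NⱼSⱼ = 7003·5970 + 1135·9940 + 24313·14400 = 4.0319701 × 10^8.
n_{D} = 571·24313·14400 / (4.0319701 × 10^8) = 495.82.

495.82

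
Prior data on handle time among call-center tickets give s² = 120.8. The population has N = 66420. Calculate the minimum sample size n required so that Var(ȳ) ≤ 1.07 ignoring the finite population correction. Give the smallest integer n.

Without fpc, n₀ = s²/D = 120.8/1.07 = 112.8972.
Rounding up, n = 113.

113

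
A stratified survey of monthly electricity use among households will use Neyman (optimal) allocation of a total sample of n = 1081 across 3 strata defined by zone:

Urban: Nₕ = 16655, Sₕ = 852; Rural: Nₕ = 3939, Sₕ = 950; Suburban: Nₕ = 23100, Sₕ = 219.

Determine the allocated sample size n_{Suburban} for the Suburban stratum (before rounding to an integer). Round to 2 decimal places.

237.86

Neyman allocation: nₕ = n·NₕSₕ / Σⱼ NⱼSⱼ.
Σ NⱼSⱼ = 16655·852 + 3939·950 + 23100·219 = 2.299101 × 10^7.
n_{Suburban} = 1081·23100·219 / (2.299101 × 10^7) = 237.86.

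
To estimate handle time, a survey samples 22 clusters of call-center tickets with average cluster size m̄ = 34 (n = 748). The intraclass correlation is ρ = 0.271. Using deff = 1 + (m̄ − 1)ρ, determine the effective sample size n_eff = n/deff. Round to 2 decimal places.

75.23

deff = 1 + (34 − 1)·0.271 = 1 + 8.943 = 9.943.
n_eff = 748 / 9.943 = 75.23.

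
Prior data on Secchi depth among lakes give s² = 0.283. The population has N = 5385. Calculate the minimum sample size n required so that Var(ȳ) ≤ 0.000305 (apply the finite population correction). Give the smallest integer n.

792

Without fpc, n₀ = s²/D = 0.283/0.000305 = 927.8689.
With fpc, (1 − n/N)·s²/n ≤ D requires n ≥ n₀/(1 + n₀/N) = 927.8689/(1 + 927.8689/5385) = 791.4902.
Rounding up, n = 792.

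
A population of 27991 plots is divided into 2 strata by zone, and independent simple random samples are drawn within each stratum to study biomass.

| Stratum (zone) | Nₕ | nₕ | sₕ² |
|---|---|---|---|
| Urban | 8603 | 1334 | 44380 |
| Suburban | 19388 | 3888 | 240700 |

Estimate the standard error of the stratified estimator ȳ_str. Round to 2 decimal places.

5.14

Var(ȳ_str) = Σₕ Wₕ²(1 − fₕ)sₕ²/nₕ with Wₕ = Nₕ/N, N = 27991.
Urban: Wₕ = 0.30734879; term = 0.30734879²·(1 − 0.15506219)·44380/1334 = 2.6553345.
Suburban: Wₕ = 0.69265121; term = 0.69265121²·(1 − 0.20053641)·240700/3888 = 23.745303.
Sum = 26.400638.
SE = √(26.400638) = 5.14.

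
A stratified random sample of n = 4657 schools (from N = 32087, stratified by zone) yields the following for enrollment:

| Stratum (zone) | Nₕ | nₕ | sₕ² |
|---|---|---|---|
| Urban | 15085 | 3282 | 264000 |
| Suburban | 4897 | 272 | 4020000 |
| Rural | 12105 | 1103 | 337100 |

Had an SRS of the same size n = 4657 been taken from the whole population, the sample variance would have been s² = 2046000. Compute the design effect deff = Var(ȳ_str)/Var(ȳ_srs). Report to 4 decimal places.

1.0080

Var(ȳ_str) = Σ Wₕ²(1−fₕ)sₕ²/nₕ with Wₕ = Nₕ/32087:
  Urban: (15085/32087)²·(1−3282/15085)·264000/3282 = 13.910567
  Suburban: (4897/32087)²·(1−272/4897)·4020000/272 = 325.11781
  Rural: (12105/32087)²·(1−1103/12105)·337100/1103 = 39.533152
  → Var(ȳ_str) = 378.56153.
Var(ȳ_srs) = (1 − 4657/32087)·2046000/4657 = 375.57449.
deff = 378.56153 / 375.57449 = 1.0080.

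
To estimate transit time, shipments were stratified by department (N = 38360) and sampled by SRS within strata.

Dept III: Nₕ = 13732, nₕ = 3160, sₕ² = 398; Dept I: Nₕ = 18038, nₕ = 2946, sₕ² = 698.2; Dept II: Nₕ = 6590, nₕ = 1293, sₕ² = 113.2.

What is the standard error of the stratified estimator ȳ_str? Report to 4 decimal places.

0.2416

Var(ȳ_str) = Σₕ Wₕ²(1 − fₕ)sₕ²/nₕ with Wₕ = Nₕ/N, N = 38360.
Dept III: Wₕ = 0.35797706; term = 0.35797706²·(1 − 0.23011943)·398/3160 = 0.012425954.
Dept I: Wₕ = 0.47022941; term = 0.47022941²·(1 − 0.16332188)·698.2/2946 = 0.043845506.
Dept II: Wₕ = 0.17179353; term = 0.17179353²·(1 − 0.19620637)·113.2/1293 = 0.0020768546.
Sum = 0.058348315.
SE = √(0.058348315) = 0.2416.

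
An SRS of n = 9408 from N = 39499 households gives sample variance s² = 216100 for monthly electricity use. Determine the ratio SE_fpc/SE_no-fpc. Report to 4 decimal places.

0.8728

f = n/N = 9408/39499 = 0.23818325.
SE_no-fpc = √(s²/n) = 4.7926833; SE_fpc = √((1−f)s²/n) = 4.1831553.
Ratio = √(1−f) = 0.87282115.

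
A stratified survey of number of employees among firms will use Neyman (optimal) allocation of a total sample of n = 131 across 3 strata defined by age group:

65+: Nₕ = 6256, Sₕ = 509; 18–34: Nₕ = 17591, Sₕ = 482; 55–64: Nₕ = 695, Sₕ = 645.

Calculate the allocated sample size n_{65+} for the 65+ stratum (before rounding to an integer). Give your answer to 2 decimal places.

34.44

Neyman allocation: nₕ = n·NₕSₕ / Σⱼ NⱼSⱼ.
Σ NⱼSⱼ = 6256·509 + 17591·482 + 695·645 = 1.2111441 × 10^7.
n_{65+} = 131·6256·509 / (1.2111441 × 10^7) = 34.44.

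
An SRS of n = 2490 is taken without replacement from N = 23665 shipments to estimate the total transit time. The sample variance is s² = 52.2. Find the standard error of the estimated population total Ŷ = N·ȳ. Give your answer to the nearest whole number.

3241

Var(Ŷ) = N²·Var(ȳ) = N²·(1 − n/N)·s²/n.
f = 2490/23665 = 0.10521868; Var(ȳ) = 0.89478132·52.2/2490 = 0.018758066.
Var(Ŷ) = 23665² · 0.018758066 = 1.0505121 × 10^7.
SE(Ŷ) = √(1.0505121 × 10^7) = 3241.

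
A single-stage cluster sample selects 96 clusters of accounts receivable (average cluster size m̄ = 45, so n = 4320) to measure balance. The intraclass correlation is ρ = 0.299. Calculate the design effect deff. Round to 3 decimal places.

deff = 1 + (45 − 1)·0.299 = 1 + 13.156 = 14.156.

14.156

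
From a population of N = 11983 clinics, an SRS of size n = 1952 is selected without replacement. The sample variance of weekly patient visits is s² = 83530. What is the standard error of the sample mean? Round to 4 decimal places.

5.9851

Under SRS without replacement, Var(ȳ) = (1 − f)·s²/n with f = n/N = 1952/11983 = 0.16289744.
Var(ȳ) = (1 − 0.16289744)·83530/1952 = 0.83710256·42.792008 = 35.8213.
SE(ȳ) = √(35.8213) = 5.9851.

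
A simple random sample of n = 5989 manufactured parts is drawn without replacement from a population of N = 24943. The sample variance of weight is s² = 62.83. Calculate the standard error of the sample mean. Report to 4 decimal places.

Under SRS without replacement, Var(ȳ) = (1 − f)·s²/n with f = n/N = 5989/24943 = 0.24010744.
Var(ȳ) = (1 − 0.24010744)·62.83/5989 = 0.75989256·0.0104909 = 0.0079719568.
SE(ȳ) = √(0.0079719568) = 0.0893.

0.0893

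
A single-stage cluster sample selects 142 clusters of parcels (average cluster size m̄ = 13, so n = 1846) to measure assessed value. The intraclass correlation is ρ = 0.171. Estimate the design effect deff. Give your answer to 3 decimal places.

deff = 1 + (13 − 1)·0.171 = 1 + 2.052 = 3.052.

3.052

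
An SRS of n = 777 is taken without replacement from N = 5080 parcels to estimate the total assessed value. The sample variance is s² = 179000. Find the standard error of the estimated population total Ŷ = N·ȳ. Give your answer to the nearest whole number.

70963

Var(Ŷ) = N²·Var(ȳ) = N²·(1 − n/N)·s²/n.
f = 777/5080 = 0.15295276; Var(ȳ) = 0.84704724·179000/777 = 195.13701.
Var(Ŷ) = 5080² · 195.13701 = 5.0357837 × 10^9.
SE(Ŷ) = √(5.0357837 × 10^9) = 70963.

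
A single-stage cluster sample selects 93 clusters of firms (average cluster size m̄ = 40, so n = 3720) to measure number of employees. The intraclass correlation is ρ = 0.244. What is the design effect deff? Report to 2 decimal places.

deff = 1 + (40 − 1)·0.244 = 1 + 9.516 = 10.516.

10.52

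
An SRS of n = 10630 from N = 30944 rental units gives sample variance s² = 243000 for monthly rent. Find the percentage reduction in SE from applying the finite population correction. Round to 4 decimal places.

f = n/N = 10630/30944 = 0.34352378.
SE_no-fpc = √(s²/n) = 4.7811955; SE_fpc = √((1−f)s²/n) = 3.8738786.
Ratio = √(1−f) = 0.81023220. Reduction = 100·(1 − 0.81023220) = 18.9768%.

18.9768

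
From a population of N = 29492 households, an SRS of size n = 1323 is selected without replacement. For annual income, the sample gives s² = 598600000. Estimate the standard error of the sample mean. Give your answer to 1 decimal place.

657.4

Under SRS without replacement, Var(ȳ) = (1 − f)·s²/n with f = n/N = 1323/29492 = 0.04485962.
Var(ȳ) = (1 − 0.04485962)·598600000/1323 = 0.95514038·452456.54 = 432159.51.
SE(ȳ) = √(432159.51) = 657.4.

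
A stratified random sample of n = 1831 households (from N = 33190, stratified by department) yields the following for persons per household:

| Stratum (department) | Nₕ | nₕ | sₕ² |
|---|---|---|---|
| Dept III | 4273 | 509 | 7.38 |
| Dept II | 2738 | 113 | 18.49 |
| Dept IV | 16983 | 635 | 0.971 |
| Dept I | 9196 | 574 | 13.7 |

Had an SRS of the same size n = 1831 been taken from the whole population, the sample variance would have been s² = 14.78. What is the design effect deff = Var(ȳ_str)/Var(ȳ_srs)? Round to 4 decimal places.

0.4435

Var(ȳ_str) = Σ Wₕ²(1−fₕ)sₕ²/nₕ with Wₕ = Nₕ/33190:
  Dept III: (4273/33190)²·(1−509/4273)·7.38/509 = 2.1169304 × 10^-4
  Dept II: (2738/33190)²·(1−113/2738)·18.49/113 = 0.0010675955
  Dept IV: (16983/33190)²·(1−635/16983)·0.971/635 = 3.8539852 × 10^-4
  Dept I: (9196/33190)²·(1−574/9196)·13.7/574 = 0.0017179129
  → Var(ȳ_str) = 0.0033826.
Var(ȳ_srs) = (1 − 1831/33190)·14.78/1831 = 0.0076267769.
deff = 0.0033826 / 0.0076267769 = 0.4435.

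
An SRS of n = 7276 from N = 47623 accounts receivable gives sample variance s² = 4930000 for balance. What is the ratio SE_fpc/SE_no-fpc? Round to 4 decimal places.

f = n/N = 7276/47623 = 0.15278332.
SE_no-fpc = √(s²/n) = 26.030177; SE_fpc = √((1−f)s²/n) = 23.959313.
Ratio = √(1−f) = 0.92044374.

0.9204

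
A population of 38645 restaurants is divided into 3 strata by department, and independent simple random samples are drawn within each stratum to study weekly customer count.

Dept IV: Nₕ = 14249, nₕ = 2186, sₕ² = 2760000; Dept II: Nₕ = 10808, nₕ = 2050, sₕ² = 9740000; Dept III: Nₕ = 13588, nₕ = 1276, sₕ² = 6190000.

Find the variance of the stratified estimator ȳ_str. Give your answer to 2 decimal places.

Var(ȳ_str) = Σₕ Wₕ²(1 − fₕ)sₕ²/nₕ with Wₕ = Nₕ/N, N = 38645.
Dept IV: Wₕ = 0.36871523; term = 0.36871523²·(1 − 0.15341427)·2760000/2186 = 145.31553.
Dept II: Wₕ = 0.27967396; term = 0.27967396²·(1 − 0.18967432)·9740000/2050 = 301.14021.
Dept III: Wₕ = 0.35161082; term = 0.35161082²·(1 − 0.09390639)·6190000/1276 = 543.42235.
Sum = 989.87809.

989.88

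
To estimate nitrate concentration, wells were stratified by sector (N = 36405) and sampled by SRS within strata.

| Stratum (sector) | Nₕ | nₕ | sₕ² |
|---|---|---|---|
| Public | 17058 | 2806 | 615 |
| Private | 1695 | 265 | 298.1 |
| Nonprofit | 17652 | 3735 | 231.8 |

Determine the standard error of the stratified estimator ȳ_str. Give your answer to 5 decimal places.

0.23187

Var(ȳ_str) = Σₕ Wₕ²(1 − fₕ)sₕ²/nₕ with Wₕ = Nₕ/N, N = 36405.
Public: Wₕ = 0.46856201; term = 0.46856201²·(1 − 0.16449760)·615/2806 = 0.040204003.
Private: Wₕ = 0.04655954; term = 0.04655954²·(1 − 0.15634218)·298.1/265 = 0.0020573102.
Nonprofit: Wₕ = 0.48487845; term = 0.48487845²·(1 − 0.21159075)·231.8/3735 = 0.011503773.
Sum = 0.053765086.
SE = √(0.053765086) = 0.23187.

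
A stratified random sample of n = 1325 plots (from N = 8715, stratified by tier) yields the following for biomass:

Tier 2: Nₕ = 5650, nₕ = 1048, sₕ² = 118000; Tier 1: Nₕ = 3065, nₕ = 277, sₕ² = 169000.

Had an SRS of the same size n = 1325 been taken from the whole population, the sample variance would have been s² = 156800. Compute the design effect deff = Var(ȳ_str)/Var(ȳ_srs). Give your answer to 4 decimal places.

1.0682

Var(ȳ_str) = Σ Wₕ²(1−fₕ)sₕ²/nₕ with Wₕ = Nₕ/8715:
  Tier 2: (5650/8715)²·(1−1048/5650)·118000/1048 = 38.54615
  Tier 1: (3065/8715)²·(1−277/3065)·169000/277 = 68.642865
  → Var(ȳ_str) = 107.18902.
Var(ȳ_srs) = (1 − 1325/8715)·156800/1325 = 100.34765.
deff = 107.18902 / 100.34765 = 1.0682.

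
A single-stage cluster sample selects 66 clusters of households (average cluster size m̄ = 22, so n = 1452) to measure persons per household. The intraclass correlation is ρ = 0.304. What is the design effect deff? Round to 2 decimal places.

deff = 1 + (22 − 1)·0.304 = 1 + 6.384 = 7.384.

7.38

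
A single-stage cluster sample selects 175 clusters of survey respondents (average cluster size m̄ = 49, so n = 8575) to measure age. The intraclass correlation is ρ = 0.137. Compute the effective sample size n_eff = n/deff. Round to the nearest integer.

deff = 1 + (49 − 1)·0.137 = 1 + 6.576 = 7.576.
n_eff = 8575 / 7.576 = 1132.

1132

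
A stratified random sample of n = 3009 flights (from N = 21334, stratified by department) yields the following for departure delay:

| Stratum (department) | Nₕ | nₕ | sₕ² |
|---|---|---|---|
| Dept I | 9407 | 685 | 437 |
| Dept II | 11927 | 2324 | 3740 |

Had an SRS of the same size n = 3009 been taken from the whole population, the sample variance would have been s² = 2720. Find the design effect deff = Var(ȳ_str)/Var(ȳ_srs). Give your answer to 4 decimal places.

Var(ȳ_str) = Σ Wₕ²(1−fₕ)sₕ²/nₕ with Wₕ = Nₕ/21334:
  Dept I: (9407/21334)²·(1−685/9407)·437/685 = 0.11500415
  Dept II: (11927/21334)²·(1−2324/11927)·3740/2324 = 0.40497577
  → Var(ȳ_str) = 0.51997992.
Var(ȳ_srs) = (1 − 3009/21334)·2720/3009 = 0.77645879.
deff = 0.51997992 / 0.77645879 = 0.6697.

0.6697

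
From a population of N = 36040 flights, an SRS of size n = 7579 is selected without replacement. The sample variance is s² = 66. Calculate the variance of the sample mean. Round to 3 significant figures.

0.00688

Under SRS without replacement, Var(ȳ) = (1 − f)·s²/n with f = n/N = 7579/36040 = 0.21029412.
Var(ȳ) = (1 − 0.21029412)·66/7579 = 0.78970588·0.0087082729 = 0.0068769743.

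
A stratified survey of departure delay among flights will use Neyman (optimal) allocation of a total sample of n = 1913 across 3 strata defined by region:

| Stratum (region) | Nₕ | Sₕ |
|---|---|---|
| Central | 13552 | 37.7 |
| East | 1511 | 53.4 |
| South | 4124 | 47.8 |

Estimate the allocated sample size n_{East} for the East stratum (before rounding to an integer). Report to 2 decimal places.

Neyman allocation: nₕ = n·NₕSₕ / Σⱼ NⱼSⱼ.
Σ NⱼSⱼ = 13552·37.7 + 1511·53.4 + 4124·47.8 = 788725.
n_{East} = 1913·1511·53.4 / 788725 = 195.70.

195.70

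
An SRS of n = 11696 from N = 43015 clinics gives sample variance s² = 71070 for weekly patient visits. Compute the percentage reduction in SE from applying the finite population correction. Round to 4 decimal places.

14.6715

f = n/N = 11696/43015 = 0.27190515.
SE_no-fpc = √(s²/n) = 2.4650429; SE_fpc = √((1−f)s²/n) = 2.1033835.
Ratio = √(1−f) = 0.85328474. Reduction = 100·(1 − 0.85328474) = 14.6715%.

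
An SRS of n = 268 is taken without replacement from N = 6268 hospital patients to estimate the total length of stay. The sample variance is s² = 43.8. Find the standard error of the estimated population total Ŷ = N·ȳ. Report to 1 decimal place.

Var(Ŷ) = N²·Var(ȳ) = N²·(1 − n/N)·s²/n.
f = 268/6268 = 0.04275686; Var(ȳ) = 0.95724314·43.8/268 = 0.15644496.
Var(Ŷ) = 6268² · 0.15644496 = 6.1463821 × 10^6.
SE(Ŷ) = √(6.1463821 × 10^6) = 2479.2.

2479.2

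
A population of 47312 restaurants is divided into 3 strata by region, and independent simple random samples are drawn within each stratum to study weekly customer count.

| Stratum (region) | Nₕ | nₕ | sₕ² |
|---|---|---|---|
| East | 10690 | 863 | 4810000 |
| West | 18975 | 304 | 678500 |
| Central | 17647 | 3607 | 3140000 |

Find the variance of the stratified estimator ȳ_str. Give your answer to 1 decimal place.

Var(ȳ_str) = Σₕ Wₕ²(1 − fₕ)sₕ²/nₕ with Wₕ = Nₕ/N, N = 47312.
East: Wₕ = 0.22594691; term = 0.22594691²·(1 − 0.08072965)·4810000/863 = 261.57144.
West: Wₕ = 0.40106104; term = 0.40106104²·(1 − 0.01602108)·678500/304 = 353.25069.
Central: Wₕ = 0.37299205; term = 0.37299205²·(1 − 0.20439735)·3140000/3607 = 96.356027.
Sum = 711.17816.

711.2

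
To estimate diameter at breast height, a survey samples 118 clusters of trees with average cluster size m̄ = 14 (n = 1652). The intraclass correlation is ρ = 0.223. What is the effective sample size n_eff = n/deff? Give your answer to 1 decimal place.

deff = 1 + (14 − 1)·0.223 = 1 + 2.899 = 3.899.
n_eff = 1652 / 3.899 = 423.7.

423.7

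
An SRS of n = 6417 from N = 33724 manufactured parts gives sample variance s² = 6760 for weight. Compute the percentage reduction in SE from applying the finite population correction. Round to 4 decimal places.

f = n/N = 6417/33724 = 0.19027992.
SE_no-fpc = √(s²/n) = 1.026378; SE_fpc = √((1−f)s²/n) = 0.92358056.
Ratio = √(1−f) = 0.89984448. Reduction = 100·(1 − 0.89984448) = 10.0156%.

10.0156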